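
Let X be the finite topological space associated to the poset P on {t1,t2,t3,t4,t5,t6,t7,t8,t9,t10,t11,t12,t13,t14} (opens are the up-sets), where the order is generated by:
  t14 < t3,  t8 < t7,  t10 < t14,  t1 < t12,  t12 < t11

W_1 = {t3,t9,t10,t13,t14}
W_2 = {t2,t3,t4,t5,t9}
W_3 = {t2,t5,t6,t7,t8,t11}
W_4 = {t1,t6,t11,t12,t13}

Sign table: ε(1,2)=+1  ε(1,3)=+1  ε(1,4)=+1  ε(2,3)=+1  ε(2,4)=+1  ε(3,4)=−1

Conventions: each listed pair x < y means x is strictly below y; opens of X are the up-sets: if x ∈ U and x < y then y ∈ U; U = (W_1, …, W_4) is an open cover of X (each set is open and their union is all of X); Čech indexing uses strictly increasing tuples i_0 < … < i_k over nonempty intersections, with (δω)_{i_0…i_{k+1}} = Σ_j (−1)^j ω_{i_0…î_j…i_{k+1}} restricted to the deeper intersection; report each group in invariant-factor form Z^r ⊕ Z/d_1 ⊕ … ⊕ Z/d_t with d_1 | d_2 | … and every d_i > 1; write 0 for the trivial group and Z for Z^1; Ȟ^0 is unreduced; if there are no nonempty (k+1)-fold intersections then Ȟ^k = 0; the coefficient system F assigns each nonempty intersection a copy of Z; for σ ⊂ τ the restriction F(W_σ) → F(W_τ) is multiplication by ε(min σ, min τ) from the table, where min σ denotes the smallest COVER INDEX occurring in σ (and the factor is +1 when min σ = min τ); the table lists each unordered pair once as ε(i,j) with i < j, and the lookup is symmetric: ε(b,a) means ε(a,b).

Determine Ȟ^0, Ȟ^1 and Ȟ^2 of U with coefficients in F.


Ȟ^0(U;F) ≅ 0, Ȟ^1(U;F) ≅ Z/2, Ȟ^2(U;F) ≅ 0

nerve of the cover:
  W12={t3,t9} W14={t13} W23={t2,t5} W34={t6,t11}
C dims 4,4; δ0: rk 4, SNF 1^3·2
Ȟ^0 = (4 − 4) − 0 = 0, so Ȟ^0 ≅ 0
Ȟ^1 = (4 − 0) − 4 = 0 plus torsion [2], so Ȟ^1 ≅ Z/2
Ȟ^2 = (0 − 0) − 0 = 0, so Ȟ^2 ≅ 0


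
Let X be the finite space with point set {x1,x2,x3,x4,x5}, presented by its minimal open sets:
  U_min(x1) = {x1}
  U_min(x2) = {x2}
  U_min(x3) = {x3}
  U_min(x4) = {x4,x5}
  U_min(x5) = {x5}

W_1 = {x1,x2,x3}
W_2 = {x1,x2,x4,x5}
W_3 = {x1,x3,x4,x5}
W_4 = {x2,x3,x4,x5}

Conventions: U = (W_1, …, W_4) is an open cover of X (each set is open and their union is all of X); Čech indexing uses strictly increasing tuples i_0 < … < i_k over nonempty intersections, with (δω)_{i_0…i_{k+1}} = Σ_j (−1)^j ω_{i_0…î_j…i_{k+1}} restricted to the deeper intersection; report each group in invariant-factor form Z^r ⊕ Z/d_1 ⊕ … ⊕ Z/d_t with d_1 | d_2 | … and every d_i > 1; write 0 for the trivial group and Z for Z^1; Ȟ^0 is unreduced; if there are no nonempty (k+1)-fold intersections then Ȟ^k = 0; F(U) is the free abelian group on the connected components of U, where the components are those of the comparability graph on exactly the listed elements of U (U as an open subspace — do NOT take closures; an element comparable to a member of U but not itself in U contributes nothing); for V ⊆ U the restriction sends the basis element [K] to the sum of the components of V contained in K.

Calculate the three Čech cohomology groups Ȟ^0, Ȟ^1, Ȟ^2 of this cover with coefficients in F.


cover nerve:
  W12={x1,x2} W13={x1,x3} W14={x2,x3} W23={x1,x4,x5} W24={x2,x4,x5} W34={x3,x4,x5}
  W123={x1} W124={x2} W134={x3} W234={x4,x5}
components per intersection:
  W1: {x1} {x2} {x3}
  W2: {x1} {x2} {x4,x5}
  W3: {x1} {x3} {x4,x5}
  W4: {x2} {x3} {x4,x5}
  W12: {x1} {x2}
  W13: {x1} {x3}
  W14: {x2} {x3}
  W23: {x1} {x4,x5}
  W24: {x2} {x4,x5}
  W34: {x3} {x4,x5}
  W123: {x1}
  W124: {x2}
  W134: {x3}
  W234: {x4,x5}
C dims 12,12,4; δ0: rk 8, SNF 1^8; δ1: rk 4, SNF 1^4
Ȟ^0: (12−8)−0=4 ⇒ Z^4
Ȟ^1: (12−4)−8=0 ⇒ 0
Ȟ^2: (4−0)−4=0 ⇒ 0

Ȟ^0 = Z^4, Ȟ^1 = 0 and Ȟ^2 = 0


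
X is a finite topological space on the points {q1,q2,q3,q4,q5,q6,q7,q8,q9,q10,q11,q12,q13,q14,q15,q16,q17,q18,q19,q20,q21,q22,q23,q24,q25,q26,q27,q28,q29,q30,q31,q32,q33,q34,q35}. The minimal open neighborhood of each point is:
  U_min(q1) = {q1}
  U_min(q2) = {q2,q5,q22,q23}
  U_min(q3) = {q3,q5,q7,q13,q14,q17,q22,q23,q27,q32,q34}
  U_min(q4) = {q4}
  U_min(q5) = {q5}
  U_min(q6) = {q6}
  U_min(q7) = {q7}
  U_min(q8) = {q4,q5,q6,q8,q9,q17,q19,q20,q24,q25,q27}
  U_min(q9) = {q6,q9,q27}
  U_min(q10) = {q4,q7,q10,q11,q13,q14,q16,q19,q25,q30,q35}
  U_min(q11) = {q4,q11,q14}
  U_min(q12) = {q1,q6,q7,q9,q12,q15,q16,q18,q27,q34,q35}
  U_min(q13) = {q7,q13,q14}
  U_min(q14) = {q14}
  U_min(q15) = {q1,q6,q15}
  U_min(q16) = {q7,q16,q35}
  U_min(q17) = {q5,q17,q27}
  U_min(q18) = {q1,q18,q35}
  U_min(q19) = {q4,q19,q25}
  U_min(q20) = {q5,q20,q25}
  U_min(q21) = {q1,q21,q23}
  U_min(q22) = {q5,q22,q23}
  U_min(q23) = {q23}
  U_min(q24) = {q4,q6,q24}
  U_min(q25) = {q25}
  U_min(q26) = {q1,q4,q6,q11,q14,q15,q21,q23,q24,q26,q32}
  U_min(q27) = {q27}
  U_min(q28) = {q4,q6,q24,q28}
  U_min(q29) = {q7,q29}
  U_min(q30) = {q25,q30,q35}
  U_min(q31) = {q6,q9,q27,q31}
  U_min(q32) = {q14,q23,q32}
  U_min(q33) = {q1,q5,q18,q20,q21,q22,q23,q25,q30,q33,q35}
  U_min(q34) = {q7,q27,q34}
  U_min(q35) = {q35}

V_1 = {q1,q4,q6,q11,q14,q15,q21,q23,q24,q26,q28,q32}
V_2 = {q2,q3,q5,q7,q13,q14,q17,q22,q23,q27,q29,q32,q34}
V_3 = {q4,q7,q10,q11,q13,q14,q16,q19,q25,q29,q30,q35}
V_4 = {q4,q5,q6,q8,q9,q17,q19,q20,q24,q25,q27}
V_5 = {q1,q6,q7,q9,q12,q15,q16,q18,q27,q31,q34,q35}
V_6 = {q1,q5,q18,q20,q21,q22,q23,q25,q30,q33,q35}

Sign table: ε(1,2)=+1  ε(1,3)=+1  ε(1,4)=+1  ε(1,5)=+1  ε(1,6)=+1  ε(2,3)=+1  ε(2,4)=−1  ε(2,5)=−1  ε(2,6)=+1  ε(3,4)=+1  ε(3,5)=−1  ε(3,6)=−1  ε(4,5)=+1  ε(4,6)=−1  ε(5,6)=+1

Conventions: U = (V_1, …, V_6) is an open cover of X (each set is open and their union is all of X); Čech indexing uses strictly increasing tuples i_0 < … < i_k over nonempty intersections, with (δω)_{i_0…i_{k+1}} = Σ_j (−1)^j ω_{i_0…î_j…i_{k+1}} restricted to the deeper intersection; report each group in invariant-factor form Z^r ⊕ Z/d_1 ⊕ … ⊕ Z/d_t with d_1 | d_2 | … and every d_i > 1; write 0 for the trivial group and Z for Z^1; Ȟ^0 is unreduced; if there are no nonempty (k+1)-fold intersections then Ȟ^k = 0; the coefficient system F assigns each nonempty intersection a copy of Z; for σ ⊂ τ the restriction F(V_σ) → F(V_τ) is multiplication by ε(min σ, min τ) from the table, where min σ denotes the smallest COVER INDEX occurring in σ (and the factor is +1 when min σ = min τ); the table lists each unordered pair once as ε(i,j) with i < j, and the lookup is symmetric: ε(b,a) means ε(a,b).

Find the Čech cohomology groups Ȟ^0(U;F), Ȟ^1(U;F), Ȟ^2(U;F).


Ȟ^0 ≅ 0, Ȟ^1 ≅ Z/2 and Ȟ^2 ≅ Z

nonempty intersections:
  V12={q14,q23,q32} V13={q4,q11,q14} V14={q4,q6,q24} V15={q1,q6,q15} V16={q1,q21,q23} V23={q7,q13,q14,q29} V24={q5,q17,q27} V25={q7,q27,q34} V26={q5,q22,q23} V34={q4,q19,q25} V35={q7,q16,q35} V36={q25,q30,q35} V45={q6,q9,q27} V46={q5,q20,q25} V56={q1,q18,q35}
  V123={q14} V126={q23} V134={q4} V145={q6} V156={q1} V235={q7} V245={q27} V246={q5} V346={q25} V356={q35}
C dims 6,15,10; δ0: rk 6, SNF 1^5·2; δ1: rk 9, SNF 1^9
Ȟ^0: (6−6)−0=0 ⇒ 0
Ȟ^1: (15−9)−6=0 plus torsion [2] ⇒ Z/2
Ȟ^2: (10−0)−9=1 ⇒ Z


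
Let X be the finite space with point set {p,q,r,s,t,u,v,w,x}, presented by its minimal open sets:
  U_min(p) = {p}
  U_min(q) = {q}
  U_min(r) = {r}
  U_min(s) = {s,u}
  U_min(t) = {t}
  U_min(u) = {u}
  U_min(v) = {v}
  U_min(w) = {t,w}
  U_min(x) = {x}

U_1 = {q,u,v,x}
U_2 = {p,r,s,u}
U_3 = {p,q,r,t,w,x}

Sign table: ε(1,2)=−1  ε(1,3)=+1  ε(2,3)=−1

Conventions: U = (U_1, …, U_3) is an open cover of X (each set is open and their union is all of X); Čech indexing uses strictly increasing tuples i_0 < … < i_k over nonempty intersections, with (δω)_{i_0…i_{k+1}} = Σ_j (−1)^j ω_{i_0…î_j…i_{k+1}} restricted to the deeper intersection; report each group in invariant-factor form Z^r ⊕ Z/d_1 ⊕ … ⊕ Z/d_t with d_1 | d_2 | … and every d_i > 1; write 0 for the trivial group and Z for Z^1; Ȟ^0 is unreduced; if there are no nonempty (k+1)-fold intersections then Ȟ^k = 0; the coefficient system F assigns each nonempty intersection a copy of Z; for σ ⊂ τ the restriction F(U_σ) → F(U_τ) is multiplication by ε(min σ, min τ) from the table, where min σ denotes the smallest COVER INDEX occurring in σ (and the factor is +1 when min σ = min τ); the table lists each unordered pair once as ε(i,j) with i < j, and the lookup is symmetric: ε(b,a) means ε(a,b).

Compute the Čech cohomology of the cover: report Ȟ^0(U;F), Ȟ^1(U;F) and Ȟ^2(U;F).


cover nerve:
  U12={u} U13={q,x} U23={p,r}
C dims 3,3; δ0: rk 2, SNF 1^2
Ȟ^0: (3−2)−0=1 ⇒ Z
Ȟ^1: (3−0)−2=1 ⇒ Z
Ȟ^2: (0−0)−0=0 ⇒ 0

Ȟ^0(U;F) ≅ Z, Ȟ^1(U;F) ≅ Z and Ȟ^2(U;F) ≅ 0


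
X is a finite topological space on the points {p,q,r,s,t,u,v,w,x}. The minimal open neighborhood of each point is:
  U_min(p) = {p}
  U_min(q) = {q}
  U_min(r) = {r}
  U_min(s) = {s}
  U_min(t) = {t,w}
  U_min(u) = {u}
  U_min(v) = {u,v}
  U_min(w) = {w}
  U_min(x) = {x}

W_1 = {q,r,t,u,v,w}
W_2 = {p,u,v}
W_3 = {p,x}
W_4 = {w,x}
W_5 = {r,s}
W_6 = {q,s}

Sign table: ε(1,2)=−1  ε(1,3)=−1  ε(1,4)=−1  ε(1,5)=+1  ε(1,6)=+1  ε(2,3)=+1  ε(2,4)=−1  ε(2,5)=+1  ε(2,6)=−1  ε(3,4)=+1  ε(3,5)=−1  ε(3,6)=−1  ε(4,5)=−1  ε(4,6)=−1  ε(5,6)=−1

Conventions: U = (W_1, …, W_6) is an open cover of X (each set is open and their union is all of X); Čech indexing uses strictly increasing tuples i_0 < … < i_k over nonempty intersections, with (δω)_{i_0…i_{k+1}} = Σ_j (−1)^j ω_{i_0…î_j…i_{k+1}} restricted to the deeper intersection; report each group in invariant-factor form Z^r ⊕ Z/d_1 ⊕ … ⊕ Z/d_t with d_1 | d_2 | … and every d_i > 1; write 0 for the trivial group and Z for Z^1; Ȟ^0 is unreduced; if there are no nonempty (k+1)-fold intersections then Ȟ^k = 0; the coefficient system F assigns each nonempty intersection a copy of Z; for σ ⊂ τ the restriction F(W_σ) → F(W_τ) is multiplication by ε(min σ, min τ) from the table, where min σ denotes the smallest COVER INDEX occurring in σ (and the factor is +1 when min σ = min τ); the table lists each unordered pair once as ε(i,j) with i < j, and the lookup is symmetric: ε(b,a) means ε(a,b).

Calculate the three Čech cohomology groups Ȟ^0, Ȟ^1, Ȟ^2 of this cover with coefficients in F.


Ȟ^0 ≅ 0, Ȟ^1 ≅ Z ⊕ Z/2, Ȟ^2 ≅ 0

cover nerve:
  W12={u,v} W14={w} W15={r} W16={q} W23={p} W34={x} W56={s}
C dims 6,7; δ0: rk 6, SNF 1^5·2
Ȟ^0: (6−6)−0=0 ⇒ 0
Ȟ^1: (7−0)−6=1 plus torsion [2] ⇒ Z ⊕ Z/2
Ȟ^2: (0−0)−0=0 ⇒ 0


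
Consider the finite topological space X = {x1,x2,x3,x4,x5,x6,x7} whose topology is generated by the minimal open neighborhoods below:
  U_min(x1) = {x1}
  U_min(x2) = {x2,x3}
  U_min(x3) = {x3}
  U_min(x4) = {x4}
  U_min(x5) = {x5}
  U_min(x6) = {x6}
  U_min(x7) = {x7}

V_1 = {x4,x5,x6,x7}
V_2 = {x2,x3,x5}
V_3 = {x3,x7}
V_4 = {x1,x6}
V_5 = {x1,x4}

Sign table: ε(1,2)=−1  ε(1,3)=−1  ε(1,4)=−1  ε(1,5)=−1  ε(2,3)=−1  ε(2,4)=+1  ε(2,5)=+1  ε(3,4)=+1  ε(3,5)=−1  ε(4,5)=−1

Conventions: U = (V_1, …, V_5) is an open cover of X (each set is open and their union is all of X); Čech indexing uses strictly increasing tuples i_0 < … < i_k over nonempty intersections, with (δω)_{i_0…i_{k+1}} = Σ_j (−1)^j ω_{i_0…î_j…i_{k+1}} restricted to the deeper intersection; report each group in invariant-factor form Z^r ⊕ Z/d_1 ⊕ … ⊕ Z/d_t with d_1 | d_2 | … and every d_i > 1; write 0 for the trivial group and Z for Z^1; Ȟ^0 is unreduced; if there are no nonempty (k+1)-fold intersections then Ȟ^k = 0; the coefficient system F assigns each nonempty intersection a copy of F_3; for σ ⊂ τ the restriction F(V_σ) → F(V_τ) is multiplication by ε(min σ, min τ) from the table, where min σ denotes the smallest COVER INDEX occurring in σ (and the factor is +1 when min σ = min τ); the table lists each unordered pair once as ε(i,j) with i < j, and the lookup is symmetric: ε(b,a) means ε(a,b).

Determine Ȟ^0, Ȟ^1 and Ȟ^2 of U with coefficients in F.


cover nerve:
  V12={x5} V13={x7} V14={x6} V15={x4} V23={x3} V45={x1}
C dims 5,6; δ0: rk_F3 5
Ȟ^0: (5−5)−0=0 ⇒ 0
Ȟ^1: (6−0)−5=1 ⇒ Z/3
Ȟ^2: (0−0)−0=0 ⇒ 0

Ȟ^0(U;F) ≅ 0, Ȟ^1(U;F) ≅ Z/3 and Ȟ^2(U;F) ≅ 0


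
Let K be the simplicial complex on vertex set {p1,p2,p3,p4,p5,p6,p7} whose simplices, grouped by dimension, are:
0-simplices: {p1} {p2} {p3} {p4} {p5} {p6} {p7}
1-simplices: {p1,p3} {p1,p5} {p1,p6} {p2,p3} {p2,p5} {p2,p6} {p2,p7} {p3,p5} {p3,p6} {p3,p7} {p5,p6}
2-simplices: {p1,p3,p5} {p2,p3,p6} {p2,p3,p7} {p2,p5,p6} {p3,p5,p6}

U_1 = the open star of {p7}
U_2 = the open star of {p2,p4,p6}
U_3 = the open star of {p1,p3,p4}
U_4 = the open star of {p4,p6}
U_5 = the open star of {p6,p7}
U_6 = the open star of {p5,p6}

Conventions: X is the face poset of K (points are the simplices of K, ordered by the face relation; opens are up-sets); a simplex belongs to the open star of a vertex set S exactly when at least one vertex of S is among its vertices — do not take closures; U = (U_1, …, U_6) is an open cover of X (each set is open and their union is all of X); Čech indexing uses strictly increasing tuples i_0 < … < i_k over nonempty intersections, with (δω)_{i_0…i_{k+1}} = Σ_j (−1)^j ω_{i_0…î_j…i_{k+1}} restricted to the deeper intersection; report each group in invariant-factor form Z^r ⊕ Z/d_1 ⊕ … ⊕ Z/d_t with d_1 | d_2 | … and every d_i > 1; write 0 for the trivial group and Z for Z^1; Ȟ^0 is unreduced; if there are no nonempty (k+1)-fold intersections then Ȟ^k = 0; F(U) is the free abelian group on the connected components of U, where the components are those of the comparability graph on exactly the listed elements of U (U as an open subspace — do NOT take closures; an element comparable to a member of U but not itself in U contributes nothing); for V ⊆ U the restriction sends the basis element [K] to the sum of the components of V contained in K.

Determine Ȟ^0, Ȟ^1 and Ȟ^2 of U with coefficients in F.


Ȟ^0 = Z^2, Ȟ^1 = Z, Ȟ^2 = 0

nonempty intersections:
  U1={{p7},{p2,p7},{p3,p7},{p2,p3,p7}} U2={{p2},{p4},{p6},{p1,p6},{p2,p3},{p2,p5},{p2,p6},{p2,p7},{p3,p6},{p5,p6},{p2,p3,p6},{p2,p3,p7},{p2,p5,p6},{p3,p5,p6}} U3={{p1},{p3},{p4},{p1,p3},{p1,p5},{p1,p6},{p2,p3},{p3,p5},{p3,p6},{p3,p7},{p1,p3,p5},{p2,p3,p6},{p2,p3,p7},{p3,p5,p6}} U4={{p4},{p6},{p1,p6},{p2,p6},{p3,p6},{p5,p6},{p2,p3,p6},{p2,p5,p6},{p3,p5,p6}} U5={{p6},{p7},{p1,p6},{p2,p6},{p2,p7},{p3,p6},{p3,p7},{p5,p6},{p2,p3,p6},{p2,p3,p7},{p2,p5,p6},{p3,p5,p6}} U6={{p5},{p6},{p1,p5},{p1,p6},{p2,p5},{p2,p6},{p3,p5},{p3,p6},{p5,p6},{p1,p3,p5},{p2,p3,p6},{p2,p5,p6},{p3,p5,p6}}
  U12={{p2,p7},{p2,p3,p7}} U13={{p3,p7},{p2,p3,p7}} U15={{p7},{p2,p7},{p3,p7},{p2,p3,p7}} U23={{p4},{p1,p6},{p2,p3},{p3,p6},{p2,p3,p6},{p2,p3,p7},{p3,p5,p6}} U24={{p4},{p6},{p1,p6},{p2,p6},{p3,p6},{p5,p6},{p2,p3,p6},{p2,p5,p6},{p3,p5,p6}} U25={{p6},{p1,p6},{p2,p6},{p2,p7},{p3,p6},{p5,p6},{p2,p3,p6},{p2,p3,p7},{p2,p5,p6},{p3,p5,p6}} U26={{p6},{p1,p6},{p2,p5},{p2,p6},{p3,p6},{p5,p6},{p2,p3,p6},{p2,p5,p6},{p3,p5,p6}} U34={{p4},{p1,p6},{p3,p6},{p2,p3,p6},{p3,p5,p6}} U35={{p1,p6},{p3,p6},{p3,p7},{p2,p3,p6},{p2,p3,p7},{p3,p5,p6}} U36={{p1,p5},{p1,p6},{p3,p5},{p3,p6},{p1,p3,p5},{p2,p3,p6},{p3,p5,p6}} U45={{p6},{p1,p6},{p2,p6},{p3,p6},{p5,p6},{p2,p3,p6},{p2,p5,p6},{p3,p5,p6}} U46={{p6},{p1,p6},{p2,p6},{p3,p6},{p5,p6},{p2,p3,p6},{p2,p5,p6},{p3,p5,p6}} U56={{p6},{p1,p6},{p2,p6},{p3,p6},{p5,p6},{p2,p3,p6},{p2,p5,p6},{p3,p5,p6}}
  U123={{p2,p3,p7}} U125={{p2,p7},{p2,p3,p7}} U135={{p3,p7},{p2,p3,p7}} U234={{p4},{p1,p6},{p3,p6},{p2,p3,p6},{p3,p5,p6}} U235={{p1,p6},{p3,p6},{p2,p3,p6},{p2,p3,p7},{p3,p5,p6}} U236={{p1,p6},{p3,p6},{p2,p3,p6},{p3,p5,p6}} U245={{p6},{p1,p6},{p2,p6},{p3,p6},{p5,p6},{p2,p3,p6},{p2,p5,p6},{p3,p5,p6}} U246={{p6},{p1,p6},{p2,p6},{p3,p6},{p5,p6},{p2,p3,p6},{p2,p5,p6},{p3,p5,p6}} U256={{p6},{p1,p6},{p2,p6},{p3,p6},{p5,p6},{p2,p3,p6},{p2,p5,p6},{p3,p5,p6}} U345={{p1,p6},{p3,p6},{p2,p3,p6},{p3,p5,p6}} U346={{p1,p6},{p3,p6},{p2,p3,p6},{p3,p5,p6}} U356={{p1,p6},{p3,p6},{p2,p3,p6},{p3,p5,p6}} U456={{p6},{p1,p6},{p2,p6},{p3,p6},{p5,p6},{p2,p3,p6},{p2,p5,p6},{p3,p5,p6}}
  U1235={{p2,p3,p7}} U2345={{p1,p6},{p3,p6},{p2,p3,p6},{p3,p5,p6}} U2346={{p1,p6},{p3,p6},{p2,p3,p6},{p3,p5,p6}} U2356={{p1,p6},{p3,p6},{p2,p3,p6},{p3,p5,p6}} U2456={{p6},{p1,p6},{p2,p6},{p3,p6},{p5,p6},{p2,p3,p6},{p2,p5,p6},{p3,p5,p6}} U3456={{p1,p6},{p3,p6},{p2,p3,p6},{p3,p5,p6}}
  U23456={{p1,p6},{p3,p6},{p2,p3,p6},{p3,p5,p6}}
components per intersection:
  U1: {{p7},{p2,p7},{p3,p7},{p2,p3,p7}}
  U2: {{p2},{p6},{p1,p6},{p2,p3},{p2,p5},{p2,p6},{p2,p7},{p3,p6},{p5,p6},{p2,p3,p6},{p2,p3,p7},{p2,p5,p6},{p3,p5,p6}} {{p4}}
  U3: {{p1},{p3},{p1,p3},{p1,p5},{p1,p6},{p2,p3},{p3,p5},{p3,p6},{p3,p7},{p1,p3,p5},{p2,p3,p6},{p2,p3,p7},{p3,p5,p6}} {{p4}}
  U4: {{p4}} {{p6},{p1,p6},{p2,p6},{p3,p6},{p5,p6},{p2,p3,p6},{p2,p5,p6},{p3,p5,p6}}
  U5: {{p6},{p1,p6},{p2,p6},{p3,p6},{p5,p6},{p2,p3,p6},{p2,p5,p6},{p3,p5,p6}} {{p7},{p2,p7},{p3,p7},{p2,p3,p7}}
  U6: {{p5},{p6},{p1,p5},{p1,p6},{p2,p5},{p2,p6},{p3,p5},{p3,p6},{p5,p6},{p1,p3,p5},{p2,p3,p6},{p2,p5,p6},{p3,p5,p6}}
  U12: {{p2,p7},{p2,p3,p7}}
  U13: {{p3,p7},{p2,p3,p7}}
  U15: {{p7},{p2,p7},{p3,p7},{p2,p3,p7}}
  U23: {{p4}} {{p1,p6}} {{p2,p3},{p3,p6},{p2,p3,p6},{p2,p3,p7},{p3,p5,p6}}
  U24: {{p4}} {{p6},{p1,p6},{p2,p6},{p3,p6},{p5,p6},{p2,p3,p6},{p2,p5,p6},{p3,p5,p6}}
  U25: {{p6},{p1,p6},{p2,p6},{p3,p6},{p5,p6},{p2,p3,p6},{p2,p5,p6},{p3,p5,p6}} {{p2,p7},{p2,p3,p7}}
  U26: {{p6},{p1,p6},{p2,p5},{p2,p6},{p3,p6},{p5,p6},{p2,p3,p6},{p2,p5,p6},{p3,p5,p6}}
  U34: {{p4}} {{p1,p6}} {{p3,p6},{p2,p3,p6},{p3,p5,p6}}
  U35: {{p1,p6}} {{p3,p6},{p2,p3,p6},{p3,p5,p6}} {{p3,p7},{p2,p3,p7}}
  U36: {{p1,p5},{p3,p5},{p3,p6},{p1,p3,p5},{p2,p3,p6},{p3,p5,p6}} {{p1,p6}}
  U45: {{p6},{p1,p6},{p2,p6},{p3,p6},{p5,p6},{p2,p3,p6},{p2,p5,p6},{p3,p5,p6}}
  U46: {{p6},{p1,p6},{p2,p6},{p3,p6},{p5,p6},{p2,p3,p6},{p2,p5,p6},{p3,p5,p6}}
  U56: {{p6},{p1,p6},{p2,p6},{p3,p6},{p5,p6},{p2,p3,p6},{p2,p5,p6},{p3,p5,p6}}
  U123: {{p2,p3,p7}}
  U125: {{p2,p7},{p2,p3,p7}}
  U135: {{p3,p7},{p2,p3,p7}}
  U234: {{p4}} {{p1,p6}} {{p3,p6},{p2,p3,p6},{p3,p5,p6}}
  U235: {{p1,p6}} {{p3,p6},{p2,p3,p6},{p3,p5,p6}} {{p2,p3,p7}}
  U236: {{p1,p6}} {{p3,p6},{p2,p3,p6},{p3,p5,p6}}
  U245: {{p6},{p1,p6},{p2,p6},{p3,p6},{p5,p6},{p2,p3,p6},{p2,p5,p6},{p3,p5,p6}}
  U246: {{p6},{p1,p6},{p2,p6},{p3,p6},{p5,p6},{p2,p3,p6},{p2,p5,p6},{p3,p5,p6}}
  U256: {{p6},{p1,p6},{p2,p6},{p3,p6},{p5,p6},{p2,p3,p6},{p2,p5,p6},{p3,p5,p6}}
  U345: {{p1,p6}} {{p3,p6},{p2,p3,p6},{p3,p5,p6}}
  U346: {{p1,p6}} {{p3,p6},{p2,p3,p6},{p3,p5,p6}}
  U356: {{p1,p6}} {{p3,p6},{p2,p3,p6},{p3,p5,p6}}
  U456: {{p6},{p1,p6},{p2,p6},{p3,p6},{p5,p6},{p2,p3,p6},{p2,p5,p6},{p3,p5,p6}}
  U1235: {{p2,p3,p7}}
  U2345: {{p1,p6}} {{p3,p6},{p2,p3,p6},{p3,p5,p6}}
  U2346: {{p1,p6}} {{p3,p6},{p2,p3,p6},{p3,p5,p6}}
  U2356: {{p1,p6}} {{p3,p6},{p2,p3,p6},{p3,p5,p6}}
  U2456: {{p6},{p1,p6},{p2,p6},{p3,p6},{p5,p6},{p2,p3,p6},{p2,p5,p6},{p3,p5,p6}}
  U3456: {{p1,p6}} {{p3,p6},{p2,p3,p6},{p3,p5,p6}}
  U23456: {{p1,p6}} {{p3,p6},{p2,p3,p6},{p3,p5,p6}}
C dims 10,22,21,10; δ0: rk 8, SNF 1^8; δ1: rk 13, SNF 1^13; δ2: rk 8, SNF 1^8
Ȟ^0: (10−8)−0=2 ⇒ Z^2
Ȟ^1: (22−13)−8=1 ⇒ Z
Ȟ^2: (21−8)−13=0 ⇒ 0


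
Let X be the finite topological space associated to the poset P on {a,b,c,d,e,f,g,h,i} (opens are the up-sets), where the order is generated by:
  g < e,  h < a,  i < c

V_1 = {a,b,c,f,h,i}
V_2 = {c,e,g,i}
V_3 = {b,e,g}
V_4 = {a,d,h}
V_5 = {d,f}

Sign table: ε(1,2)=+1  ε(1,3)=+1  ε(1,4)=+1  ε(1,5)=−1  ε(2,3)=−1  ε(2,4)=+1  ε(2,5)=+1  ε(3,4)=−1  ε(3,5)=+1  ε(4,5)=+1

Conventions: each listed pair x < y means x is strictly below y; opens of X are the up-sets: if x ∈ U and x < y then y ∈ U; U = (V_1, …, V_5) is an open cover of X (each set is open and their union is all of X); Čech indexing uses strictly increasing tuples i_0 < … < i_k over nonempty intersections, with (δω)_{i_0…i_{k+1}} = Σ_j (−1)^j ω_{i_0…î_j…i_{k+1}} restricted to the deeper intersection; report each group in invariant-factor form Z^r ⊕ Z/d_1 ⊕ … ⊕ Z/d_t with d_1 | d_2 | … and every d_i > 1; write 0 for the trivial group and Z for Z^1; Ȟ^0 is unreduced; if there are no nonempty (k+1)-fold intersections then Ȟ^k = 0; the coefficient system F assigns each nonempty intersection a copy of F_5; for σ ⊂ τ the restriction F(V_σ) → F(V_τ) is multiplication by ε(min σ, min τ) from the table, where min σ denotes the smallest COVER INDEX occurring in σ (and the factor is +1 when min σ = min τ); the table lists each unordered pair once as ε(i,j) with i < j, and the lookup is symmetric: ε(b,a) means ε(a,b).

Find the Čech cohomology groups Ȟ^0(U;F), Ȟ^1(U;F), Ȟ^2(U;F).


Ȟ^0 = 0, Ȟ^1 = Z/5 and Ȟ^2 = 0

nonempty overlaps:
  V12={c,i} V13={b} V14={a,h} V15={f} V23={e,g} V45={d}
C dims 5,6; δ0: rk_F5 5
degree 0: 5−5−0 = 0 → Ȟ^0 ≅ 0
degree 1: 6−0−5 = 1 → Ȟ^1 ≅ Z/5
degree 2: 0−0−0 = 0 → Ȟ^2 ≅ 0


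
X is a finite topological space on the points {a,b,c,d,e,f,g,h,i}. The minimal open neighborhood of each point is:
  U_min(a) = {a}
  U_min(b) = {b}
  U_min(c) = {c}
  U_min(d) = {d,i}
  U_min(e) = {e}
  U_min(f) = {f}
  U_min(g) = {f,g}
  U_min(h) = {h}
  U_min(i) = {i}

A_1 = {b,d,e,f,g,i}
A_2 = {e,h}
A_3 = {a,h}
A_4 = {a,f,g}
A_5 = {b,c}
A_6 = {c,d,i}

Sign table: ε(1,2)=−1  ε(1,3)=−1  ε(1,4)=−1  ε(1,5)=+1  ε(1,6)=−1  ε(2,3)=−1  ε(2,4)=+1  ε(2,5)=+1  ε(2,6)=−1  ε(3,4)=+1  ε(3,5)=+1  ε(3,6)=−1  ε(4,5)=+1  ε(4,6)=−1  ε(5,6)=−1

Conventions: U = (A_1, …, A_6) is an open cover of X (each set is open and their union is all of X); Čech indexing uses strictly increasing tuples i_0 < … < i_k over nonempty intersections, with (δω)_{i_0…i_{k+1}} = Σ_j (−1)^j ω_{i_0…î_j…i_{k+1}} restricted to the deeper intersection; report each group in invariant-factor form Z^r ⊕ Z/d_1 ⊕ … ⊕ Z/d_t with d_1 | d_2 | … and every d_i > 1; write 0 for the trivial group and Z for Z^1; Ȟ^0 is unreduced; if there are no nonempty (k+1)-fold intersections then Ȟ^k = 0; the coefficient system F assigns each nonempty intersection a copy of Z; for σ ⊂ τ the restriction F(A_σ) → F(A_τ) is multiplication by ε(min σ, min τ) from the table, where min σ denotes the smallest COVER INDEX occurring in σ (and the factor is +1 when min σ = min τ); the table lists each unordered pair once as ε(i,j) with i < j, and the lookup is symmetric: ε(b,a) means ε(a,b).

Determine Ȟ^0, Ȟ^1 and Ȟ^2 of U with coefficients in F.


nerve simplices:
  A12={e} A14={f,g} A15={b} A16={d,i} A23={h} A34={a} A56={c}
C dims 6,7; δ0: rk 6, SNF 1^5·2
degree 0: 6−6−0 = 0 → Ȟ^0 ≅ 0
degree 1: 7−0−6 = 1 plus torsion [2] → Ȟ^1 ≅ Z ⊕ Z/2
degree 2: 0−0−0 = 0 → Ȟ^2 ≅ 0

Ȟ^0 = 0; Ȟ^1 = Z ⊕ Z/2; Ȟ^2 = 0


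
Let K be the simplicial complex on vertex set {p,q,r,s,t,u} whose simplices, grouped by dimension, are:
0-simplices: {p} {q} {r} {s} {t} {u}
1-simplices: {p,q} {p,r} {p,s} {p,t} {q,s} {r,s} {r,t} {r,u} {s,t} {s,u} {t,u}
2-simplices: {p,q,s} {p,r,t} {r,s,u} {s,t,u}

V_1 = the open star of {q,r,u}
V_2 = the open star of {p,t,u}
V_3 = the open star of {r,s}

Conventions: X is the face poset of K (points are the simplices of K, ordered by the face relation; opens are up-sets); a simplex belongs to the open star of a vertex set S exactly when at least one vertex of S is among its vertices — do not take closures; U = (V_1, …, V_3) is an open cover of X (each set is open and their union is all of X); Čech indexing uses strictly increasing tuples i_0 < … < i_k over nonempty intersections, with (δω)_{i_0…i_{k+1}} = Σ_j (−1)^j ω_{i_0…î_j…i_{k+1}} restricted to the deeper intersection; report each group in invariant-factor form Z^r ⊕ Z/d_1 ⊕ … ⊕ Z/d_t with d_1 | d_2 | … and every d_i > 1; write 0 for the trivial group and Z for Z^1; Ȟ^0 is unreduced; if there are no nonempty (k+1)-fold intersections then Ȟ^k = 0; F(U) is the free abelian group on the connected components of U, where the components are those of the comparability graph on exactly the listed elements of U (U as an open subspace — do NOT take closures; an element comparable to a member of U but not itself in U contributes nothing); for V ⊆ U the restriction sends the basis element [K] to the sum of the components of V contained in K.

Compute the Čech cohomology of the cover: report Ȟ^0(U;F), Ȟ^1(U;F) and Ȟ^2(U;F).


Ȟ^0 = Z,  Ȟ^1 = Z^2,  Ȟ^2 = 0

nerve of the cover:
  V1={{q},{r},{u},{p,q},{p,r},{q,s},{r,s},{r,t},{r,u},{s,u},{t,u},{p,q,s},{p,r,t},{r,s,u},{s,t,u}} V2={{p},{t},{u},{p,q},{p,r},{p,s},{p,t},{r,t},{r,u},{s,t},{s,u},{t,u},{p,q,s},{p,r,t},{r,s,u},{s,t,u}} V3={{r},{s},{p,r},{p,s},{q,s},{r,s},{r,t},{r,u},{s,t},{s,u},{p,q,s},{p,r,t},{r,s,u},{s,t,u}}
  V12={{u},{p,q},{p,r},{r,t},{r,u},{s,u},{t,u},{p,q,s},{p,r,t},{r,s,u},{s,t,u}} V13={{r},{p,r},{q,s},{r,s},{r,t},{r,u},{s,u},{p,q,s},{p,r,t},{r,s,u},{s,t,u}} V23={{p,r},{p,s},{r,t},{r,u},{s,t},{s,u},{p,q,s},{p,r,t},{r,s,u},{s,t,u}}
  V123={{p,r},{r,t},{r,u},{s,u},{p,q,s},{p,r,t},{r,s,u},{s,t,u}}
components per intersection:
  V1: {{q},{p,q},{q,s},{p,q,s}} {{r},{u},{p,r},{r,s},{r,t},{r,u},{s,u},{t,u},{p,r,t},{r,s,u},{s,t,u}}
  V2: {{p},{t},{u},{p,q},{p,r},{p,s},{p,t},{r,t},{r,u},{s,t},{s,u},{t,u},{p,q,s},{p,r,t},{r,s,u},{s,t,u}}
  V3: {{r},{s},{p,r},{p,s},{q,s},{r,s},{r,t},{r,u},{s,t},{s,u},{p,q,s},{p,r,t},{r,s,u},{s,t,u}}
  V12: {{u},{r,u},{s,u},{t,u},{r,s,u},{s,t,u}} {{p,q},{p,q,s}} {{p,r},{r,t},{p,r,t}}
  V13: {{r},{p,r},{r,s},{r,t},{r,u},{s,u},{p,r,t},{r,s,u},{s,t,u}} {{q,s},{p,q,s}}
  V23: {{p,r},{r,t},{p,r,t}} {{p,s},{p,q,s}} {{r,u},{s,t},{s,u},{r,s,u},{s,t,u}}
  V123: {{p,r},{r,t},{p,r,t}} {{r,u},{s,u},{r,s,u},{s,t,u}} {{p,q,s}}
C dims 4,8,3; δ0: rk 3, SNF 1^3; δ1: rk 3, SNF 1^3
Ȟ^0 = (4 − 3) − 0 = 1, so Ȟ^0 ≅ Z
Ȟ^1 = (8 − 3) − 3 = 2, so Ȟ^1 ≅ Z^2
Ȟ^2 = (3 − 0) − 3 = 0, so Ȟ^2 ≅ 0


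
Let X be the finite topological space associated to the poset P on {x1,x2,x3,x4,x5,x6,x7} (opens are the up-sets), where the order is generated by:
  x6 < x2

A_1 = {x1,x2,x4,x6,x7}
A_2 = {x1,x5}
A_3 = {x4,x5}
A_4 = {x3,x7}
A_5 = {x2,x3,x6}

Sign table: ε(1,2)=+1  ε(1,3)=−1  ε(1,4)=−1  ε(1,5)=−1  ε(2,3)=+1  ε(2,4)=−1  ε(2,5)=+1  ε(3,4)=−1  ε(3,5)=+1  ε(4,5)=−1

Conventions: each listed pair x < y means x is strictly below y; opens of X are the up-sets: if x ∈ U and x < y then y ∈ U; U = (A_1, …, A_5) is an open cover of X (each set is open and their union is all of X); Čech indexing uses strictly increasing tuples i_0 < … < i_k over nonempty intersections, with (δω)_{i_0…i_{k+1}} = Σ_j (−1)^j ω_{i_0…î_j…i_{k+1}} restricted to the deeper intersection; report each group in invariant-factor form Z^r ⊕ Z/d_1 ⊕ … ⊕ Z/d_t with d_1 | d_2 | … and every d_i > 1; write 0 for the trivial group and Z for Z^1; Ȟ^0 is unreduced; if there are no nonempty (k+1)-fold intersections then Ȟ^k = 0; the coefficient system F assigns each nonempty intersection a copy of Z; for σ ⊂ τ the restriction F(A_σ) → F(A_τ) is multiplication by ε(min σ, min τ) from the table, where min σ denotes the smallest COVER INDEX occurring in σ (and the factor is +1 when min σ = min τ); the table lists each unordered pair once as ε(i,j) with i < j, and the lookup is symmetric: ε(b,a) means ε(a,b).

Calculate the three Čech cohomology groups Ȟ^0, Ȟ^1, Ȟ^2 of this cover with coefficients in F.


Ȟ^0(U;F) ≅ 0, Ȟ^1(U;F) ≅ Z ⊕ Z/2 and Ȟ^2(U;F) ≅ 0

intersection data:
  A12={x1} A13={x4} A14={x7} A15={x2,x6} A23={x5} A45={x3}
C dims 5,6; δ0: rk 5, SNF 1^4·2
Ȟ^0 = (5 − 5) − 0 = 0, so Ȟ^0 ≅ 0
Ȟ^1 = (6 − 0) − 5 = 1 plus torsion [2], so Ȟ^1 ≅ Z ⊕ Z/2
Ȟ^2 = (0 − 0) − 0 = 0, so Ȟ^2 ≅ 0


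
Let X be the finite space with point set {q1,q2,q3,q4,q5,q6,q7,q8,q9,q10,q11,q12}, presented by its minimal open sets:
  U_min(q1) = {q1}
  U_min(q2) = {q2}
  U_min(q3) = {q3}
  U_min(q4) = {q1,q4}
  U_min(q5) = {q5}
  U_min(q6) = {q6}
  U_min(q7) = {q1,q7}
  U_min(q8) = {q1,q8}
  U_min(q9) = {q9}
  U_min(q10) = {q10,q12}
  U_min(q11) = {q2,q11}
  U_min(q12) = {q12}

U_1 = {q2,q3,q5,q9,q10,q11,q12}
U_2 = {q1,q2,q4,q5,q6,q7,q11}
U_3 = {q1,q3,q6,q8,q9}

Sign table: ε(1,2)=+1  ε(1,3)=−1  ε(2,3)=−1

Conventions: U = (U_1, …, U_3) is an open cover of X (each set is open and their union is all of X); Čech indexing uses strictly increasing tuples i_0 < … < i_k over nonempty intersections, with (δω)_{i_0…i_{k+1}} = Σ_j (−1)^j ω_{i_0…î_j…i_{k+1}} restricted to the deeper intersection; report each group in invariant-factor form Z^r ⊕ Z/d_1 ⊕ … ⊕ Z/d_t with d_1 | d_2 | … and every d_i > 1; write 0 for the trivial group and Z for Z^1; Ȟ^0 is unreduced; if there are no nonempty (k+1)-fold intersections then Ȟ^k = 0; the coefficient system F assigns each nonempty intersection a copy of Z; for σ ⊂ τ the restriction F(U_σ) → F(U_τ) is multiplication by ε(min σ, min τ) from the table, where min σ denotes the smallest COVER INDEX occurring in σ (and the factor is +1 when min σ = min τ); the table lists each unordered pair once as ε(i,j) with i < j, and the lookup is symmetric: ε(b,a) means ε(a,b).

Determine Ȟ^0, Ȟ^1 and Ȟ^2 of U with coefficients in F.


Ȟ^0 ≅ Z, Ȟ^1 ≅ Z, Ȟ^2 ≅ 0

nonempty intersections:
  U12={q2,q5,q11} U13={q3,q9} U23={q1,q6}
C dims 3,3; δ0: rk 2, SNF 1^2
Ȟ^0: (3−2)−0=1 ⇒ Z
Ȟ^1: (3−0)−2=1 ⇒ Z
Ȟ^2: (0−0)−0=0 ⇒ 0


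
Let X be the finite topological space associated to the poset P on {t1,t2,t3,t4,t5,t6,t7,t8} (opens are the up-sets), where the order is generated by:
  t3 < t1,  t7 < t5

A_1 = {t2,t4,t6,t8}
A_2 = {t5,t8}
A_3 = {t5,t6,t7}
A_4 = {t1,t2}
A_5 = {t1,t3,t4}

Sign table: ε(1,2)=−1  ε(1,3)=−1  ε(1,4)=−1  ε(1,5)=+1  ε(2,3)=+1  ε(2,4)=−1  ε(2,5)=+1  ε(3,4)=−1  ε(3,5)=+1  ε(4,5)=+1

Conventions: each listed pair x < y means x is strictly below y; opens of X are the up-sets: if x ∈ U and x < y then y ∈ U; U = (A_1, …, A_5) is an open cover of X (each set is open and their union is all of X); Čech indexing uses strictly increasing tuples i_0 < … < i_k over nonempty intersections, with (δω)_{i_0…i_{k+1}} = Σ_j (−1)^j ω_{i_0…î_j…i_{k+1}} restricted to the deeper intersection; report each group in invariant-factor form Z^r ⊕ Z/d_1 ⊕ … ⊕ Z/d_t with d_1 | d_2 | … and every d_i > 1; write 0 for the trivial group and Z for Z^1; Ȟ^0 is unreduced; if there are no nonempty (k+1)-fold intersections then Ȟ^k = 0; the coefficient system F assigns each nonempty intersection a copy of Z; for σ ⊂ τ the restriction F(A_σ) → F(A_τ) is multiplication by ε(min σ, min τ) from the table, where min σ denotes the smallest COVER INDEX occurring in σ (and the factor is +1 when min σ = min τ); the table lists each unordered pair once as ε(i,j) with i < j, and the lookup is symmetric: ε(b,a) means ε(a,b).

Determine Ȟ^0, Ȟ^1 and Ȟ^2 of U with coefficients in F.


Ȟ^0(U;F) ≅ 0; Ȟ^1(U;F) ≅ Z ⊕ Z/2; Ȟ^2(U;F) ≅ 0

nerve of the cover:
  A12={t8} A13={t6} A14={t2} A15={t4} A23={t5} A45={t1}
C dims 5,6; δ0: rk 5, SNF 1^4·2
Ȟ^0 = (5 − 5) − 0 = 0, so Ȟ^0 ≅ 0
Ȟ^1 = (6 − 0) − 5 = 1 plus torsion [2], so Ȟ^1 ≅ Z ⊕ Z/2
Ȟ^2 = (0 − 0) − 0 = 0, so Ȟ^2 ≅ 0


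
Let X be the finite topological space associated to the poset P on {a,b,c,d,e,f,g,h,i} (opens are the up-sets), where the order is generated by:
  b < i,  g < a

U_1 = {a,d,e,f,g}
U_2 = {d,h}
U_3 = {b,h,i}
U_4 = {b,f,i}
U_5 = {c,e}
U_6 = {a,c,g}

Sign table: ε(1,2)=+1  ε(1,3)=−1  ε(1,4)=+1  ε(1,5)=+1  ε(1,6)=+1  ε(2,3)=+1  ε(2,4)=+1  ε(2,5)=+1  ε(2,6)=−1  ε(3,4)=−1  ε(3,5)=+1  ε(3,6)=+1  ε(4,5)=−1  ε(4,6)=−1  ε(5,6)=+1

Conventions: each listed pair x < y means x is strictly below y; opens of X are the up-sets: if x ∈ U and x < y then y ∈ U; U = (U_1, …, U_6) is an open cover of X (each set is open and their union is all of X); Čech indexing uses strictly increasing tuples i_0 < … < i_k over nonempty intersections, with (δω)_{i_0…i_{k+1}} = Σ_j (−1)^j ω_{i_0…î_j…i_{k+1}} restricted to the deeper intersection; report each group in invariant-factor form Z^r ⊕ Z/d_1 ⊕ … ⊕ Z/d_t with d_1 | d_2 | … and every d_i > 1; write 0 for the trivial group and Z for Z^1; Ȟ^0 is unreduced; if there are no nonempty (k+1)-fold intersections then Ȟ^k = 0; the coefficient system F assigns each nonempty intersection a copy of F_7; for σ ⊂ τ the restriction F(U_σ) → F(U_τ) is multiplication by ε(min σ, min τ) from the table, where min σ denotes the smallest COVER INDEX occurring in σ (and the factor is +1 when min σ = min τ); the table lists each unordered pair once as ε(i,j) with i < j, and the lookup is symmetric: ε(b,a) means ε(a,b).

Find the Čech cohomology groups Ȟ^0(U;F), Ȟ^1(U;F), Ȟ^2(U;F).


nonempty intersections:
  U12={d} U14={f} U15={e} U16={a,g} U23={h} U34={b,i} U56={c}
C dims 6,7; δ0: rk_F7 6
Ȟ^0: (6−6)−0=0 ⇒ 0
Ȟ^1: (7−0)−6=1 ⇒ Z/7
Ȟ^2: (0−0)−0=0 ⇒ 0

Ȟ^0 = 0, Ȟ^1 = Z/7 and Ȟ^2 = 0


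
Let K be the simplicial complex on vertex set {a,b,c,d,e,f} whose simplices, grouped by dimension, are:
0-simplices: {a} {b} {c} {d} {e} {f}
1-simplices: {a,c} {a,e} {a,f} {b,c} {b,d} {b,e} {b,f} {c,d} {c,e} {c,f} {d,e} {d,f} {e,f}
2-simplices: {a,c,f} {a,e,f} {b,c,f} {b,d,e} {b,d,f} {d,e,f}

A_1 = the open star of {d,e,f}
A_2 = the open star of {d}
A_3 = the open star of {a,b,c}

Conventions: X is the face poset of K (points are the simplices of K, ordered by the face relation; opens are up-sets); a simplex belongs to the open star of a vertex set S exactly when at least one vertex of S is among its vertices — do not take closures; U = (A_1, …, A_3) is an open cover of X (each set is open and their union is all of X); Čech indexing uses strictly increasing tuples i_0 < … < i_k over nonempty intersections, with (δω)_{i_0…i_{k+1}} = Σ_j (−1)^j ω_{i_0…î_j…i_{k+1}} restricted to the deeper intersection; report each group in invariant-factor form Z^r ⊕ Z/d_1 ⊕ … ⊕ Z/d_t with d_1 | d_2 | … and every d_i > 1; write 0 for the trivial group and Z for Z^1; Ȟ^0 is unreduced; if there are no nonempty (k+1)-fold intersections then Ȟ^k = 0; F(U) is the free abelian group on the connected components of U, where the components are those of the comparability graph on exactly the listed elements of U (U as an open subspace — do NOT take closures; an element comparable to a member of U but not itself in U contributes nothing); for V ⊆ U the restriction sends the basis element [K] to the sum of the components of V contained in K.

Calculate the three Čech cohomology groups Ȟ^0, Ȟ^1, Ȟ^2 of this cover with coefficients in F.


cover nerve:
  A1={{d},{e},{f},{a,e},{a,f},{b,d},{b,e},{b,f},{c,d},{c,e},{c,f},{d,e},{d,f},{e,f},{a,c,f},{a,e,f},{b,c,f},{b,d,e},{b,d,f},{d,e,f}} A2={{d},{b,d},{c,d},{d,e},{d,f},{b,d,e},{b,d,f},{d,e,f}} A3={{a},{b},{c},{a,c},{a,e},{a,f},{b,c},{b,d},{b,e},{b,f},{c,d},{c,e},{c,f},{a,c,f},{a,e,f},{b,c,f},{b,d,e},{b,d,f}}
  A12={{d},{b,d},{c,d},{d,e},{d,f},{b,d,e},{b,d,f},{d,e,f}} A13={{a,e},{a,f},{b,d},{b,e},{b,f},{c,d},{c,e},{c,f},{a,c,f},{a,e,f},{b,c,f},{b,d,e},{b,d,f}} A23={{b,d},{c,d},{b,d,e},{b,d,f}}
  A123={{b,d},{c,d},{b,d,e},{b,d,f}}
components per intersection:
  A1: {{d},{e},{f},{a,e},{a,f},{b,d},{b,e},{b,f},{c,d},{c,e},{c,f},{d,e},{d,f},{e,f},{a,c,f},{a,e,f},{b,c,f},{b,d,e},{b,d,f},{d,e,f}}
  A2: {{d},{b,d},{c,d},{d,e},{d,f},{b,d,e},{b,d,f},{d,e,f}}
  A3: {{a},{b},{c},{a,c},{a,e},{a,f},{b,c},{b,d},{b,e},{b,f},{c,d},{c,e},{c,f},{a,c,f},{a,e,f},{b,c,f},{b,d,e},{b,d,f}}
  A12: {{d},{b,d},{c,d},{d,e},{d,f},{b,d,e},{b,d,f},{d,e,f}}
  A13: {{a,e},{a,f},{b,d},{b,e},{b,f},{c,f},{a,c,f},{a,e,f},{b,c,f},{b,d,e},{b,d,f}} {{c,d}} {{c,e}}
  A23: {{b,d},{b,d,e},{b,d,f}} {{c,d}}
  A123: {{b,d},{b,d,e},{b,d,f}} {{c,d}}
C dims 3,6,2; δ0: rk 2, SNF 1^2; δ1: rk 2, SNF 1^2
Ȟ^0: (3−2)−0=1 ⇒ Z
Ȟ^1: (6−2)−2=2 ⇒ Z^2
Ȟ^2: (2−0)−2=0 ⇒ 0

Ȟ^0 = Z,  Ȟ^1 = Z^2,  Ȟ^2 = 0


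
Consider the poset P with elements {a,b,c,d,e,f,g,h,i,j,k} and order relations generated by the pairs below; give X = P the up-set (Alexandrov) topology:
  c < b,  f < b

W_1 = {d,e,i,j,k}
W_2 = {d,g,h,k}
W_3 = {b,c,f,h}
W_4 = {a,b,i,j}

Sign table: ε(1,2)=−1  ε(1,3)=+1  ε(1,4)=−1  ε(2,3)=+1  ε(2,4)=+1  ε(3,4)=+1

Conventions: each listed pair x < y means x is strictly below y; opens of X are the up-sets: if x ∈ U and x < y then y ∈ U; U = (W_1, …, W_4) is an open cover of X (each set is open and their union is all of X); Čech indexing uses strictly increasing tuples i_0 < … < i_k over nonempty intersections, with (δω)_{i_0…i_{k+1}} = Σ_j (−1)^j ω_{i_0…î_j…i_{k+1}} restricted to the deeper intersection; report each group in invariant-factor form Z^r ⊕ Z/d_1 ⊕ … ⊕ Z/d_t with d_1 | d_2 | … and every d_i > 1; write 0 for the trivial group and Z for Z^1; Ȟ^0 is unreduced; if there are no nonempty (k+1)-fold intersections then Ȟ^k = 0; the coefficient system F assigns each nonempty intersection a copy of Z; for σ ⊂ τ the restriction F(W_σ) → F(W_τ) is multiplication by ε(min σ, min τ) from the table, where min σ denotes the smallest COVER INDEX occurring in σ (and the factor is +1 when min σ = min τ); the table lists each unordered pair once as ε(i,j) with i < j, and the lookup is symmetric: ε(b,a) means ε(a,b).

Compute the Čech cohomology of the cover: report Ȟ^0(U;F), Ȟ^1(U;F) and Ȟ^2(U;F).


cover nerve:
  W12={d,k} W14={i,j} W23={h} W34={b}
C dims 4,4; δ0: rk 3, SNF 1^3
Ȟ^0: (4−3)−0=1 ⇒ Z
Ȟ^1: (4−0)−3=1 ⇒ Z
Ȟ^2: (0−0)−0=0 ⇒ 0

Ȟ^0(U;F) ≅ Z, Ȟ^1(U;F) ≅ Z, Ȟ^2(U;F) ≅ 0


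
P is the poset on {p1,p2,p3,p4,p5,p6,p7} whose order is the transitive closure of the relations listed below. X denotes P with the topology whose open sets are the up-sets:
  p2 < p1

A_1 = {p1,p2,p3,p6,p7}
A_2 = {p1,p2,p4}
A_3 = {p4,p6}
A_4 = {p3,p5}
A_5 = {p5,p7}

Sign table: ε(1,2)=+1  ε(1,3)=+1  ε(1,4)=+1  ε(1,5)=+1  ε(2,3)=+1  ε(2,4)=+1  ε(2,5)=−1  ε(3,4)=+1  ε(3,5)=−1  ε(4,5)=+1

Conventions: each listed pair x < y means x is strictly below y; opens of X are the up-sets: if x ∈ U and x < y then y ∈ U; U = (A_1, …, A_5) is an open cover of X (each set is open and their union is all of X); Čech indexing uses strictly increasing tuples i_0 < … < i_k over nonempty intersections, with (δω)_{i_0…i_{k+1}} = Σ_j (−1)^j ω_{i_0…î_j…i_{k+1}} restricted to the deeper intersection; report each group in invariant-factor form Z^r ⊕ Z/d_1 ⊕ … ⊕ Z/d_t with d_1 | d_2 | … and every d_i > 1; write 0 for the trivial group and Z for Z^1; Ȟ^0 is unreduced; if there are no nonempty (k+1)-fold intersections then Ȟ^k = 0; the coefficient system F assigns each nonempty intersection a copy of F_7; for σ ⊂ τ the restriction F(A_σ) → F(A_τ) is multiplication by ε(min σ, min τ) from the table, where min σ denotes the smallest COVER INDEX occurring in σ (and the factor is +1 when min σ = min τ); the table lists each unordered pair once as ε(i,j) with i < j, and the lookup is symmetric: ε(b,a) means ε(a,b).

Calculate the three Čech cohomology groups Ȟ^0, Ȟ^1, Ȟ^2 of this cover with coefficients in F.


Ȟ^0 ≅ Z/7,  Ȟ^1 ≅ Z/7 ⊕ Z/7,  Ȟ^2 ≅ 0

nonempty overlaps:
  A12={p1,p2} A13={p6} A14={p3} A15={p7} A23={p4} A45={p5}
C dims 5,6; δ0: rk_F7 4
degree 0: 5−4−0 = 1 → Ȟ^0 ≅ Z/7
degree 1: 6−0−4 = 2 → Ȟ^1 ≅ Z/7 ⊕ Z/7
degree 2: 0−0−0 = 0 → Ȟ^2 ≅ 0


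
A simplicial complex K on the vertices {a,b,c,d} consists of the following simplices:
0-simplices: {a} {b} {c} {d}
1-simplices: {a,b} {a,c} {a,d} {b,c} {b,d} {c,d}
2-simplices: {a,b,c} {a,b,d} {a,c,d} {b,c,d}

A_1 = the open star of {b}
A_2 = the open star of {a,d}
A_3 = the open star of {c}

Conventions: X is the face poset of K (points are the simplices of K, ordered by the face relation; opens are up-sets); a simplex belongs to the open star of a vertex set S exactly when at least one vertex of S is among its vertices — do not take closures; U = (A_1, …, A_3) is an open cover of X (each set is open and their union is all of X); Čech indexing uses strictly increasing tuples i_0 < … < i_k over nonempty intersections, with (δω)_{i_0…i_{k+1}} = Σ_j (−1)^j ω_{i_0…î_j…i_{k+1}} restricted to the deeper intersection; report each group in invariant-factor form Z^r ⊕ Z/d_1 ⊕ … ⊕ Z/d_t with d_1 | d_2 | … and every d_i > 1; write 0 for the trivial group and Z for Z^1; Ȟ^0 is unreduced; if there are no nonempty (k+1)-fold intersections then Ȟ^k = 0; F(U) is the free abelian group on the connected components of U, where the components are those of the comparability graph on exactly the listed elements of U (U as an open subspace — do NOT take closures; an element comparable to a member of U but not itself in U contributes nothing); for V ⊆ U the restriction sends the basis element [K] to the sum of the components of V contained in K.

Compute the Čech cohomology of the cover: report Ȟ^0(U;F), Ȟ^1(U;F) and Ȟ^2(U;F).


nerve of the cover:
  A1={{b},{a,b},{b,c},{b,d},{a,b,c},{a,b,d},{b,c,d}} A2={{a},{d},{a,b},{a,c},{a,d},{b,d},{c,d},{a,b,c},{a,b,d},{a,c,d},{b,c,d}} A3={{c},{a,c},{b,c},{c,d},{a,b,c},{a,c,d},{b,c,d}}
  A12={{a,b},{b,d},{a,b,c},{a,b,d},{b,c,d}} A13={{b,c},{a,b,c},{b,c,d}} A23={{a,c},{c,d},{a,b,c},{a,c,d},{b,c,d}}
  A123={{a,b,c},{b,c,d}}
components per intersection:
  A1: {{b},{a,b},{b,c},{b,d},{a,b,c},{a,b,d},{b,c,d}}
  A2: {{a},{d},{a,b},{a,c},{a,d},{b,d},{c,d},{a,b,c},{a,b,d},{a,c,d},{b,c,d}}
  A3: {{c},{a,c},{b,c},{c,d},{a,b,c},{a,c,d},{b,c,d}}
  A12: {{a,b},{b,d},{a,b,c},{a,b,d},{b,c,d}}
  A13: {{b,c},{a,b,c},{b,c,d}}
  A23: {{a,c},{c,d},{a,b,c},{a,c,d},{b,c,d}}
  A123: {{a,b,c}} {{b,c,d}}
C dims 3,3,2; δ0: rk 2, SNF 1^2; δ1: rk 1, SNF 1^1
Ȟ^0 = (3 − 2) − 0 = 1, so Ȟ^0 ≅ Z
Ȟ^1 = (3 − 1) − 2 = 0, so Ȟ^1 ≅ 0
Ȟ^2 = (2 − 0) − 1 = 1, so Ȟ^2 ≅ Z

Ȟ^0 ≅ Z, Ȟ^1 ≅ 0, Ȟ^2 ≅ Z
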